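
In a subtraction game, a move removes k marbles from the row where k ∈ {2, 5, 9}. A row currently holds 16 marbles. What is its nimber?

Build the Grundy sequence with g(k) = mex{g(k−s) : s ∈ {2, 5, 9}, s ≤ k}:
k:     0  1  2  3  4  5  6  7  8  9 10 11 12 13 14 15 16
g(k):  0  0  1  1  0  2  1  0  0  1  1  0  2  1  0  0  1
So g(16) = 1.

1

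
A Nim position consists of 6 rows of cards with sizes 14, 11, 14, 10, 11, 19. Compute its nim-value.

Compute the nim-sum pairwise:
14 XOR 11 = 5
5 XOR 14 = 11
11 XOR 10 = 1
1 XOR 11 = 10
10 XOR 19 = 25

25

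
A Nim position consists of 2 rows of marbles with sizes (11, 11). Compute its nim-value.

0

In binary:
  1011  (11)
  1011  (11)
  ----
  0000  (0)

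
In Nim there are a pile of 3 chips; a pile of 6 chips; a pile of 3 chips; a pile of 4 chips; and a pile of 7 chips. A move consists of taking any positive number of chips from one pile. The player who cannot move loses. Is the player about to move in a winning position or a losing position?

Winning position

Compute the nim-sum pairwise:
3 ^ 6 = 5
5 ^ 3 = 6
6 ^ 4 = 2
2 ^ 7 = 5
The nim-sum is 5 ≠ 0, so this is an N-position: the player to move can win.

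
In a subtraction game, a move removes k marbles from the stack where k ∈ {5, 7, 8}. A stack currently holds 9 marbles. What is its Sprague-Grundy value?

Compute g(0), g(1), … for moves {5, 7, 8}:
g(0) = mex{} = 0
g(1) = mex{} = 0
g(2) = mex{} = 0
g(3) = mex{} = 0
g(4) = mex{} = 0
g(5) = mex{0} = 1
g(6) = mex{0} = 1
g(7) = mex{0} = 1
g(8) = mex{0} = 1
g(9) = mex{0} = 1
So g(9) = 1.

1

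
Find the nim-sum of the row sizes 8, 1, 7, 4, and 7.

13

Nim-sum: 8 XOR 1 XOR 7 XOR 4 XOR 7 = 13.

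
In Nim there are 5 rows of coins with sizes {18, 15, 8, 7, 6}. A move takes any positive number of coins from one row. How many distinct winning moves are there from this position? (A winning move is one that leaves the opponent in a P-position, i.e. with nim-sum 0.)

Compute the nim-sum pairwise:
18 ^ 15 = 29
29 ^ 8 = 21
21 ^ 7 = 18
18 ^ 6 = 20
The overall nim-sum is X = 20. A row of size p has a winning move iff p XOR X < p (reduce it to p XOR X).
  18: 18 XOR 20 = 6 < 18 — winning move (to 6).
  15: 15 XOR 20 = 27 ≥ 15 — no move.
  8: 8 XOR 20 = 28 ≥ 8 — no move.
  7: 7 XOR 20 = 19 ≥ 7 — no move.
  6: 6 XOR 20 = 18 ≥ 6 — no move.
That gives 1 winning move.

1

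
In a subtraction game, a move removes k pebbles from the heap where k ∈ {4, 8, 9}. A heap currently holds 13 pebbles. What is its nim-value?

Build the Grundy sequence with g(k) = mex{g(k−s) : s ∈ {4, 8, 9}, s ≤ k}:
k:     0  1  2  3  4  5  6  7  8  9 10 11 12 13
g(k):  0  0  0  0  1  1  1  1  2  2  2  2  3  0
So g(13) = 0.

0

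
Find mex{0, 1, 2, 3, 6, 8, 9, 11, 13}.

The values 0, 1, 2, 3 are all present; 4 is the first non-negative integer missing from the set.

4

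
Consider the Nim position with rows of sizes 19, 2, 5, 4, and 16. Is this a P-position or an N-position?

P-position

Nim-sum: 19 ^ 2 ^ 5 ^ 4 ^ 16 = 0.
The nim-sum is 0, so this is a P-position: the player to move is in a losing position under optimal play.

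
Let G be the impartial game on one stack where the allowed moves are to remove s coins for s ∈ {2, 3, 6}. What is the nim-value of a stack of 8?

Build the Grundy sequence with g(k) = mex{g(k−s) : s ∈ {2, 3, 6}, s ≤ k}:
k:     0  1  2  3  4  5  6  7  8
g(k):  0  0  1  1  2  0  3  1  2
So g(8) = 2.

2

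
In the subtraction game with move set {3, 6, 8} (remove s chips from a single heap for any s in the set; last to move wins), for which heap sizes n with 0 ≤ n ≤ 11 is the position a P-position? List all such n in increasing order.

0, 1, 2, 11

Build the Grundy sequence with g(k) = mex{g(k−s) : s ∈ {3, 6, 8}, s ≤ k}:
k:     0  1  2  3  4  5  6  7  8  9 10 11
g(k):  0  0  0  1  1  1  2  2  2  3  3  0
The P-positions (g = 0) in 0..11 are 0, 1, 2, 11.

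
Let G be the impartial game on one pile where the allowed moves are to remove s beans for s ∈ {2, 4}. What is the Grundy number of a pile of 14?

1

Compute g(0), g(1), … for moves {2, 4}:
k:     0  1  2  3  4  5  6  7  8  9 10 11 12 13 14
g(k):  0  0  1  1  2  2  0  0  1  1  2  2  0  0  1
So g(14) = 1.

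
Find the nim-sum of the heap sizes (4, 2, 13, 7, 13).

Nim-sum: 4 ⊕ 2 ⊕ 13 ⊕ 7 ⊕ 13 = 1.

1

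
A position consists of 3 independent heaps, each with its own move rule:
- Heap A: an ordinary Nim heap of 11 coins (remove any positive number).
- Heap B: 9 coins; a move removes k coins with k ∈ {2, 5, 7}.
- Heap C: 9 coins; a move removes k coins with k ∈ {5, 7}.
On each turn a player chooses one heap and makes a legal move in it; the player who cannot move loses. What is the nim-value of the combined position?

8

Heap A is a plain Nim heap of size 11, so its Grundy value is 11.
Grundy values for heap B (subtraction set {2, 5, 7}):
g(0) = mex{} = 0
g(1) = mex{} = 0
g(2) = mex{0} = 1
g(3) = mex{0} = 1
g(4) = mex{1} = 0
g(5) = mex{0,1} = 2
g(6) = mex{0} = 1
g(7) = mex{0,1,2} = 3
g(8) = mex{0,1} = 2
g(9) = mex{0,1,3} = 2
So g(9) = 2.
Grundy values for heap C (subtraction set {5, 7}):
g(0) = mex{} = 0
g(1) = mex{} = 0
g(2) = mex{} = 0
g(3) = mex{} = 0
g(4) = mex{} = 0
g(5) = mex{0} = 1
g(6) = mex{0} = 1
g(7) = mex{0} = 1
g(8) = mex{0} = 1
g(9) = mex{0} = 1
So g(9) = 1.
By the Sprague-Grundy theorem, the Grundy value of a sum of independent games is the XOR of the component values.
Combined value = 11 XOR 2 XOR 1 = 8.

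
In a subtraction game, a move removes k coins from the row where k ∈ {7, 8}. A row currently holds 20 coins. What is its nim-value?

0

Build the Grundy sequence with g(k) = mex{g(k−s) : s ∈ {7, 8}, s ≤ k}:
k:     0  1  2  3  4  5  6  7  8  9 10 11 12 13 14 15 16 17 18 19 20
g(k):  0  0  0  0  0  0  0  1  1  1  1  1  1  1  2  0  0  0  0  0  0
So g(20) = 0.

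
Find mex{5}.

0 is not in the set, so the mex is 0.

0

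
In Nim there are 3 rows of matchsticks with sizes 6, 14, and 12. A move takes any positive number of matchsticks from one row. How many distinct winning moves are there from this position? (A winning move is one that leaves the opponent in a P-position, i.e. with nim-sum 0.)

Bitwise XOR of the heap sizes:
  0110  (6)
  1110  (14)
  1100  (12)
  ----
  0100  (4)
The overall nim-sum is X = 4. A row of size p has a winning move iff p XOR X < p (reduce it to p XOR X).
  6: 6 XOR 4 = 2 < 6 — winning move (to 2).
  14: 14 XOR 4 = 10 < 14 — winning move (to 10).
  12: 12 XOR 4 = 8 < 12 — winning move (to 8).
That gives 3 winning moves.

3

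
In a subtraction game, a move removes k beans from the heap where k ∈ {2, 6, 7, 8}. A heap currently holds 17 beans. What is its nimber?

1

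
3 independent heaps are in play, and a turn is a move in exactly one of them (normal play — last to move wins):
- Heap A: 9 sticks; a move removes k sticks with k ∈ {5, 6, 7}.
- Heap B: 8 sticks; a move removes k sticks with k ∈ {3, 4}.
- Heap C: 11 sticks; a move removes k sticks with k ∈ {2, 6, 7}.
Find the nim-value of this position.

Build the Grundy sequence for heap A with g(k) = mex{g(k−s) : s ∈ {5, 6, 7}, s ≤ k}:
g(0) = mex{} = 0
g(1) = mex{} = 0
g(2) = mex{} = 0
g(3) = mex{} = 0
g(4) = mex{} = 0
g(5) = mex{0} = 1
g(6) = mex{0} = 1
g(7) = mex{0} = 1
g(8) = mex{0} = 1
g(9) = mex{0} = 1
So g(9) = 1.
Build the Grundy sequence for heap B with g(k) = mex{g(k−s) : s ∈ {3, 4}, s ≤ k}:
k:     0  1  2  3  4  5  6  7  8
g(k):  0  0  0  1  1  1  2  0  0
So g(8) = 0.
Grundy values for heap C (subtraction set {2, 6, 7}):
k:     0  1  2  3  4  5  6  7  8  9 10 11
g(k):  0  0  1  1  0  0  1  1  2  0  3  1
So g(11) = 1.
By the Sprague-Grundy theorem, the Grundy value of a sum of independent games is the XOR of the component values.
Combined value = 1 XOR 0 XOR 1 = 0.

0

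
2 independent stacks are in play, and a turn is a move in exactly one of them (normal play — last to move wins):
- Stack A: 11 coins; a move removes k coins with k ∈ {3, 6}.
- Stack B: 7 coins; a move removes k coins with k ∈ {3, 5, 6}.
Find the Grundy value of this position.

For stack A, compute g(0), g(1), … with moves {3, 6}:
g(0) = mex{} = 0
g(1) = mex{} = 0
g(2) = mex{} = 0
g(3) = mex{0} = 1
g(4) = mex{0} = 1
g(5) = mex{0} = 1
g(6) = mex{0,1} = 2
g(7) = mex{0,1} = 2
g(8) = mex{0,1} = 2
g(9) = mex{1,2} = 0
g(10) = mex{1,2} = 0
g(11) = mex{1,2} = 0
So g(11) = 0.
Grundy values for stack B (subtraction set {3, 5, 6}):
g(0) = mex{} = 0
g(1) = mex{} = 0
g(2) = mex{} = 0
g(3) = mex{0} = 1
g(4) = mex{0} = 1
g(5) = mex{0} = 1
g(6) = mex{0,1} = 2
g(7) = mex{0,1} = 2
So g(7) = 2.
The value of a disjunctive sum is the nim-sum of the parts.
Combined value = 0 ⊕ 2 = 2.

2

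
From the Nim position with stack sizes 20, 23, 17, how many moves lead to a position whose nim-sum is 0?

3

Bitwise XOR of the heap sizes:
  10100  (20)
  10111  (23)
  10001  (17)
  -----
  10010  (18)
The overall nim-sum is X = 18. A stack of size p has a winning move iff p XOR X < p (reduce it to p XOR X).
  20: 20 XOR 18 = 6 < 20 — winning move (to 6).
  23: 23 XOR 18 = 5 < 23 — winning move (to 5).
  17: 17 XOR 18 = 3 < 17 — winning move (to 3).
That gives 3 winning moves.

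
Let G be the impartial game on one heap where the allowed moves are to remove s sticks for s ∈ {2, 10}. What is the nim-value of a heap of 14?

Compute g(0), g(1), … for moves {2, 10}:
k:     0  1  2  3  4  5  6  7  8  9 10 11 12 13 14
g(k):  0  0  1  1  0  0  1  1  0  0  1  1  0  0  1
So g(14) = 1.

1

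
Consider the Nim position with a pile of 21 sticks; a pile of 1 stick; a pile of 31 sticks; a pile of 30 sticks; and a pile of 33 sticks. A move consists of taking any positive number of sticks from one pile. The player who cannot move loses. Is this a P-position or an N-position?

Nim-sum: 21 XOR 1 XOR 31 XOR 30 XOR 33 = 52.
The nim-sum is 52 ≠ 0, so this is an N-position: the player to move can win.

N-position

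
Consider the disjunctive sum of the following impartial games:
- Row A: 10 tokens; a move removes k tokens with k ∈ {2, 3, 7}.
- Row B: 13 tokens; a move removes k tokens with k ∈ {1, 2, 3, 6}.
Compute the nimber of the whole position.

Grundy values for row A (subtraction set {2, 3, 7}):
k:     0  1  2  3  4  5  6  7  8  9 10
g(k):  0  0  1  1  2  0  0  1  1  2  0
So g(10) = 0.
For row B, compute g(0), g(1), … with moves {1, 2, 3, 6}:
k:     0  1  2  3  4  5  6  7  8  9 10 11 12 13
g(k):  0  1  2  3  0  1  2  3  0  1  2  3  0  1
So g(13) = 1.
By the Sprague-Grundy theorem, the Grundy value of a sum of independent games is the XOR of the component values.
Combined value = 0 ⊕ 1 = 1.

1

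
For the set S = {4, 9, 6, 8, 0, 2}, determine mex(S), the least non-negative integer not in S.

1

0 is in the set but 1 is not, so the mex is 1.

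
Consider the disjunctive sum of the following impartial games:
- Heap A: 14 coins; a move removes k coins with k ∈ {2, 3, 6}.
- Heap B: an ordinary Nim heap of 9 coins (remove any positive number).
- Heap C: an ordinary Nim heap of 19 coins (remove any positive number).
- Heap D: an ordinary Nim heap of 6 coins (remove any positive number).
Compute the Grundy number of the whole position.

28

Grundy values for heap A (subtraction set {2, 3, 6}):
g(0) = mex{} = 0
g(1) = mex{} = 0
g(2) = mex{0} = 1
g(3) = mex{0} = 1
g(4) = mex{0,1} = 2
g(5) = mex{1} = 0
g(6) = mex{0,1,2} = 3
g(7) = mex{0,2} = 1
g(8) = mex{0,1,3} = 2
g(9) = mex{1,3} = 0
g(10) = mex{1,2} = 0
g(11) = mex{0,2} = 1
g(12) = mex{0,3} = 1
g(13) = mex{0,1} = 2
g(14) = mex{1,2} = 0
So g(14) = 0.
Heap B is a plain Nim heap of size 9, so its Grundy value is 9.
Heap C is a plain Nim heap of size 19, so its Grundy value is 19.
Heap D is a plain Nim heap of size 6, so its Grundy value is 6.
By the Sprague-Grundy theorem, the Grundy value of a sum of independent games is the XOR of the component values.
Combined value = 0 XOR 9 XOR 19 XOR 6 = 28.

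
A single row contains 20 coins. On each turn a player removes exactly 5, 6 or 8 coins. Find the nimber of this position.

1

Build the Grundy sequence with g(k) = mex{g(k−s) : s ∈ {5, 6, 8}, s ≤ k}:
k:     0  1  2  3  4  5  6  7  8  9 10 11 12 13 14 15 16 17 18 19 20
g(k):  0  0  0  0  0  1  1  1  1  1  2  2  2  0  0  0  0  0  1  1  1
So g(20) = 1.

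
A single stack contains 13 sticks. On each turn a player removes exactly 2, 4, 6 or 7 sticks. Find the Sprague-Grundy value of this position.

Compute g(0), g(1), … for moves {2, 4, 6, 7}:
k:     0  1  2  3  4  5  6  7  8  9 10 11 12 13
g(k):  0  0  1  1  2  2  3  3  4  0  0  1  1  2
So g(13) = 2.

2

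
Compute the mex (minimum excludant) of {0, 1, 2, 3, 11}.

4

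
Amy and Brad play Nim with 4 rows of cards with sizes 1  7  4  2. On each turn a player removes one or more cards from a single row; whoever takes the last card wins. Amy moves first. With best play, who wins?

Brad wins

Nim-sum: 1 ^ 7 ^ 4 ^ 2 = 0.
The nim-sum is 0, so this is a P-position: the player to move is in a losing position under optimal play; Amy is about to move from it and so loses — Brad wins.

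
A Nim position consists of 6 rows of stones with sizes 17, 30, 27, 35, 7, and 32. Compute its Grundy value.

Bitwise XOR of the heap sizes:
  010001  (17)
  011110  (30)
  011011  (27)
  100011  (35)
  000111  (7)
  100000  (32)
  ------
  010000  (16)

16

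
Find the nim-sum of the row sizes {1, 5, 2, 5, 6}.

5

Nim-sum: 1 ^ 5 ^ 2 ^ 5 ^ 6 = 5.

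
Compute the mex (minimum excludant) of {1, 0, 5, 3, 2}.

4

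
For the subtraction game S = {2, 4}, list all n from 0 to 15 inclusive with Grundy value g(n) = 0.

0, 1, 6, 7, 12, 13

Compute g(0), g(1), … for moves {2, 4}:
k:     0  1  2  3  4  5  6  7  8  9 10 11 12 13 14 15
g(k):  0  0  1  1  2  2  0  0  1  1  2  2  0  0  1  1
The P-positions (g = 0) in 0..15 are 0, 1, 6, 7, 12, 13.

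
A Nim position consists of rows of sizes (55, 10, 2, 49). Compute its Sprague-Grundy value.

Bitwise XOR of the heap sizes:
  110111  (55)
  001010  (10)
  000010  (2)
  110001  (49)
  ------
  001110  (14)

14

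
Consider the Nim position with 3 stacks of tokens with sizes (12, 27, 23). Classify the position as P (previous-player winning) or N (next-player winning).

P-position

Compute the nim-sum pairwise:
12 ^ 27 = 23
23 ^ 23 = 0
The nim-sum is 0, so this is a P-position: the player to move is in a losing position under optimal play.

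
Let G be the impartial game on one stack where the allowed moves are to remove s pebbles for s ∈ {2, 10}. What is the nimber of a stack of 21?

Compute g(0), g(1), … for moves {2, 10}:
k:     0  1  2  3  4  5  6  7  8  9 10 11 12 13 14 15 16 17 18 19 20 21
g(k):  0  0  1  1  0  0  1  1  0  0  1  1  0  0  1  1  0  0  1  1  0  0
So g(21) = 0.

0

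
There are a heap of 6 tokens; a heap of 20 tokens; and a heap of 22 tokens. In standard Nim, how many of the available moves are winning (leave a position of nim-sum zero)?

3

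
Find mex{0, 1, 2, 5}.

3

The values 0, 1, 2 are all present; 3 is the first non-negative integer missing from the set.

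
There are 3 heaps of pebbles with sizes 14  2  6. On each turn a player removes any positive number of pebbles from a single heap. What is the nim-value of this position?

10

Compute the nim-sum pairwise:
14 ⊕ 2 = 12
12 ⊕ 6 = 10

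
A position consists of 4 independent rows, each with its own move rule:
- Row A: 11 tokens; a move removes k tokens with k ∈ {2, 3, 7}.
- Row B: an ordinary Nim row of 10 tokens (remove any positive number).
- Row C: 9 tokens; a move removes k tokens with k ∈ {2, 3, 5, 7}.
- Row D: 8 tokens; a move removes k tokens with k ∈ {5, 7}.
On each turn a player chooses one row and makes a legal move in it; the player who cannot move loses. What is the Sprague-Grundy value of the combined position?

11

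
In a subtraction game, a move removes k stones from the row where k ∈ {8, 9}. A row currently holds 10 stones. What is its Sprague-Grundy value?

1

Build the Grundy sequence with g(k) = mex{g(k−s) : s ∈ {8, 9}, s ≤ k}:
k:     0  1  2  3  4  5  6  7  8  9 10
g(k):  0  0  0  0  0  0  0  0  1  1  1
So g(10) = 1.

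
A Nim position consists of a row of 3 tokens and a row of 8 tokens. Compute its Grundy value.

11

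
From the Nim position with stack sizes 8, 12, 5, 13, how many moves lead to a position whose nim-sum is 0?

3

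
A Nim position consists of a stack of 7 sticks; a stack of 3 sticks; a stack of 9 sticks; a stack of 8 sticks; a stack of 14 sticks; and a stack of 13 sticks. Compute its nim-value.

6

Compute the nim-sum pairwise:
7 ^ 3 = 4
4 ^ 9 = 13
13 ^ 8 = 5
5 ^ 14 = 11
11 ^ 13 = 6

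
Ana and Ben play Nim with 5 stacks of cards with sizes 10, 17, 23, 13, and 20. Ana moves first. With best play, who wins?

Nim-sum: 10 ^ 17 ^ 23 ^ 13 ^ 20 = 21.
The nim-sum is 21 ≠ 0, so this is an N-position: the player to move can win; Ana has a winning move.

Ana wins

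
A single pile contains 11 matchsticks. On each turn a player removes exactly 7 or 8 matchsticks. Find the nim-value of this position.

Grundy values for subtraction set {7, 8}:
g(0) = mex{} = 0
g(1) = mex{} = 0
g(2) = mex{} = 0
g(3) = mex{} = 0
g(4) = mex{} = 0
g(5) = mex{} = 0
g(6) = mex{} = 0
g(7) = mex{0} = 1
g(8) = mex{0} = 1
g(9) = mex{0} = 1
g(10) = mex{0} = 1
g(11) = mex{0} = 1
So g(11) = 1.

1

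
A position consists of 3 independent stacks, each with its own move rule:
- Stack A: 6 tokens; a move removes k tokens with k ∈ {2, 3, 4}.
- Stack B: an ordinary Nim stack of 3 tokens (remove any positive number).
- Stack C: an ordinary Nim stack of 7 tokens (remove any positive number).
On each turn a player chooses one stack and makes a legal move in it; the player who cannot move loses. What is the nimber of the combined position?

4

Build the Grundy sequence for stack A with g(k) = mex{g(k−s) : s ∈ {2, 3, 4}, s ≤ k}:
g(0) = mex{} = 0
g(1) = mex{} = 0
g(2) = mex{0} = 1
g(3) = mex{0} = 1
g(4) = mex{0,1} = 2
g(5) = mex{0,1} = 2
g(6) = mex{1,2} = 0
So g(6) = 0.
Stack B is a plain Nim stack of size 3, so its Grundy value is 3.
Stack C is a plain Nim stack of size 7, so its Grundy value is 7.
By the Sprague-Grundy theorem, the Grundy value of a sum of independent games is the XOR of the component values.
Combined value = 0 ⊕ 3 ⊕ 7 = 4.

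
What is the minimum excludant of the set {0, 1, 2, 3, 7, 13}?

4

The values 0, 1, 2, 3 are all present; 4 is the first non-negative integer missing from the set.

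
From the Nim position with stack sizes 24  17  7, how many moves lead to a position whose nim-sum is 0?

1

Compute the nim-sum pairwise:
24 ^ 17 = 9
9 ^ 7 = 14
The overall nim-sum is X = 14. A stack of size p has a winning move iff p XOR X < p (reduce it to p XOR X).
  24: 24 XOR 14 = 22 < 24 — winning move (to 22).
  17: 17 XOR 14 = 31 ≥ 17 — no move.
  7: 7 XOR 14 = 9 ≥ 7 — no move.
That gives 1 winning move.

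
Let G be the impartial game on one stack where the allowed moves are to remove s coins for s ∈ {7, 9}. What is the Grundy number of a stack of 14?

2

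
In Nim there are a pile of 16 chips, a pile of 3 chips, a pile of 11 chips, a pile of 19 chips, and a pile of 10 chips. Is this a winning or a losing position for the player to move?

Compute the nim-sum pairwise:
16 ^ 3 = 19
19 ^ 11 = 24
24 ^ 19 = 11
11 ^ 10 = 1
The nim-sum is 1 ≠ 0, so this is an N-position: the player to move can win.

Winning position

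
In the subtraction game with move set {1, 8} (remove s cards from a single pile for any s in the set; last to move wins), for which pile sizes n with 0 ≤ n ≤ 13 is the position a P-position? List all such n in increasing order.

0, 2, 4, 6, 9, 11, 13

Compute g(0), g(1), … for moves {1, 8}:
k:     0  1  2  3  4  5  6  7  8  9 10 11 12 13
g(k):  0  1  0  1  0  1  0  1  2  0  1  0  1  0
The P-positions (g = 0) in 0..13 are 0, 2, 4, 6, 9, 11, 13.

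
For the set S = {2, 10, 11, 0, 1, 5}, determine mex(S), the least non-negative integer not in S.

The values 0, 1, 2 are all present; 3 is the first non-negative integer missing from the set.

3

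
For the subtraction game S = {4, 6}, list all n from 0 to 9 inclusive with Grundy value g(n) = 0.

0, 1, 2, 3

Compute g(0), g(1), … for moves {4, 6}:
g(0) = mex{} = 0
g(1) = mex{} = 0
g(2) = mex{} = 0
g(3) = mex{} = 0
g(4) = mex{0} = 1
g(5) = mex{0} = 1
g(6) = mex{0} = 1
g(7) = mex{0} = 1
g(8) = mex{0,1} = 2
g(9) = mex{0,1} = 2
The P-positions (g = 0) in 0..9 are 0, 1, 2, 3.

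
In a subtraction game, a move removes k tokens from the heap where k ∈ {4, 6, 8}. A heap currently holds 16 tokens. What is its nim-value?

Compute g(0), g(1), … for moves {4, 6, 8}:
k:     0  1  2  3  4  5  6  7  8  9 10 11 12 13 14 15 16
g(k):  0  0  0  0  1  1  1  1  2  2  2  2  0  0  0  0  1
So g(16) = 1.

1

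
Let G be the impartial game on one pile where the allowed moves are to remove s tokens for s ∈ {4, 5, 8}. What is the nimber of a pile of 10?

2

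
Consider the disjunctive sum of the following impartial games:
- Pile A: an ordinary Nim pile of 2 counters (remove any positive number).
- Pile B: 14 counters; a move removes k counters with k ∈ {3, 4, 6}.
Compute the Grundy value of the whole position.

Pile A is a plain Nim pile of size 2, so its Grundy value is 2.
Grundy values for pile B (subtraction set {3, 4, 6}):
k:     0  1  2  3  4  5  6  7  8  9 10 11 12 13 14
g(k):  0  0  0  1  1  1  2  2  2  0  0  0  1  1  1
So g(14) = 1.
The value of a disjunctive sum is the nim-sum of the parts.
Combined value = 2 ⊕ 1 = 3.

3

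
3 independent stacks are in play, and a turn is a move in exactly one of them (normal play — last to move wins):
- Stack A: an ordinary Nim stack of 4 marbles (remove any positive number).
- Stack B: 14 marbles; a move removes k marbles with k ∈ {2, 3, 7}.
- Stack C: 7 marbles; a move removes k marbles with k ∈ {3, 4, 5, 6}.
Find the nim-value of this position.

4

Stack A is a plain Nim stack of size 4, so its Grundy value is 4.
Grundy values for stack B (subtraction set {2, 3, 7}):
k:     0  1  2  3  4  5  6  7  8  9 10 11 12 13 14
g(k):  0  0  1  1  2  0  0  1  1  2  0  0  1  1  2
So g(14) = 2.
Build the Grundy sequence for stack C with g(k) = mex{g(k−s) : s ∈ {3, 4, 5, 6}, s ≤ k}:
k:     0  1  2  3  4  5  6  7
g(k):  0  0  0  1  1  1  2  2
So g(7) = 2.
The value of a disjunctive sum is the nim-sum of the parts.
Combined value = 4 ⊕ 2 ⊕ 2 = 4.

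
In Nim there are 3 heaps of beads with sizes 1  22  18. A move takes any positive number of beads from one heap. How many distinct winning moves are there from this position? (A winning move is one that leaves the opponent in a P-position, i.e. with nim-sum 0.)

1

Compute the nim-sum pairwise:
1 ^ 22 = 23
23 ^ 18 = 5
The overall nim-sum is X = 5. A heap of size p has a winning move iff p XOR X < p (reduce it to p XOR X).
  1: 1 XOR 5 = 4 ≥ 1 — no move.
  22: 22 XOR 5 = 19 < 22 — winning move (to 19).
  18: 18 XOR 5 = 23 ≥ 18 — no move.
That gives 1 winning move.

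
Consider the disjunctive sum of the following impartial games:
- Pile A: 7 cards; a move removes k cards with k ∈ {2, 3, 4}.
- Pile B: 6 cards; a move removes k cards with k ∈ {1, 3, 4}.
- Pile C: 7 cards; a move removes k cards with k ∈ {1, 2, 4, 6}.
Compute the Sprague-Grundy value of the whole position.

6

Build the Grundy sequence for pile A with g(k) = mex{g(k−s) : s ∈ {2, 3, 4}, s ≤ k}:
g(0) = mex{} = 0
g(1) = mex{} = 0
g(2) = mex{0} = 1
g(3) = mex{0} = 1
g(4) = mex{0,1} = 2
g(5) = mex{0,1} = 2
g(6) = mex{1,2} = 0
g(7) = mex{1,2} = 0
So g(7) = 0.
Grundy values for pile B (subtraction set {1, 3, 4}):
k:     0  1  2  3  4  5  6
g(k):  0  1  0  1  2  3  2
So g(6) = 2.
For pile C, compute g(0), g(1), … with moves {1, 2, 4, 6}:
k:     0  1  2  3  4  5  6  7
g(k):  0  1  2  0  1  2  3  4
So g(7) = 4.
The value of a disjunctive sum is the nim-sum of the parts.
Combined value = 0 XOR 2 XOR 4 = 6.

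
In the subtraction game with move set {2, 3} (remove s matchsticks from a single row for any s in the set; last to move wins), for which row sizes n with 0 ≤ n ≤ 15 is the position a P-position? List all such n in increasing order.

0, 1, 5, 6, 10, 11, 15

Compute g(0), g(1), … for moves {2, 3}:
k:     0  1  2  3  4  5  6  7  8  9 10 11 12 13 14 15
g(k):  0  0  1  1  2  0  0  1  1  2  0  0  1  1  2  0
The P-positions (g = 0) in 0..15 are 0, 1, 5, 6, 10, 11, 15.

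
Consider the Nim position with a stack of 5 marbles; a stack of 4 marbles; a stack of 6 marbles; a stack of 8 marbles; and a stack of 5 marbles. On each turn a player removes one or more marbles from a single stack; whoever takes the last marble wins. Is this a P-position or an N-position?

In binary:
  0101  (5)
  0100  (4)
  0110  (6)
  1000  (8)
  0101  (5)
  ----
  1010  (10)
The nim-sum is 10 ≠ 0, so this is an N-position: the player to move can win.

N-position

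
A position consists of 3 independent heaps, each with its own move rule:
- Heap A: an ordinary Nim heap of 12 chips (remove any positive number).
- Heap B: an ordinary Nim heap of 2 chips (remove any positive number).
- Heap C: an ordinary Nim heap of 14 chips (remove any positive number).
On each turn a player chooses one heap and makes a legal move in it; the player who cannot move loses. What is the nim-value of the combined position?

0

Heap A is a plain Nim heap of size 12, so its Grundy value is 12.
Heap B is a plain Nim heap of size 2, so its Grundy value is 2.
Heap C is a plain Nim heap of size 14, so its Grundy value is 14.
By the Sprague-Grundy theorem, the Grundy value of a sum of independent games is the XOR of the component values.
Combined value = 12 ⊕ 2 ⊕ 14 = 0.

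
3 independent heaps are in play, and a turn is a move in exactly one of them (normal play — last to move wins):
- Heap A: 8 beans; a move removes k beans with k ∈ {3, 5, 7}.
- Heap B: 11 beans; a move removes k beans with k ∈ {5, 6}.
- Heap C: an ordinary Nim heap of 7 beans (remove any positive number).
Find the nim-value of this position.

Grundy values for heap A (subtraction set {3, 5, 7}):
g(0) = mex{} = 0
g(1) = mex{} = 0
g(2) = mex{} = 0
g(3) = mex{0} = 1
g(4) = mex{0} = 1
g(5) = mex{0} = 1
g(6) = mex{0,1} = 2
g(7) = mex{0,1} = 2
g(8) = mex{0,1} = 2
So g(8) = 2.
Grundy values for heap B (subtraction set {5, 6}):
k:     0  1  2  3  4  5  6  7  8  9 10 11
g(k):  0  0  0  0  0  1  1  1  1  1  2  0
So g(11) = 0.
Heap C is a plain Nim heap of size 7, so its Grundy value is 7.
The value of a disjunctive sum is the nim-sum of the parts.
Combined value = 2 XOR 0 XOR 7 = 5.

5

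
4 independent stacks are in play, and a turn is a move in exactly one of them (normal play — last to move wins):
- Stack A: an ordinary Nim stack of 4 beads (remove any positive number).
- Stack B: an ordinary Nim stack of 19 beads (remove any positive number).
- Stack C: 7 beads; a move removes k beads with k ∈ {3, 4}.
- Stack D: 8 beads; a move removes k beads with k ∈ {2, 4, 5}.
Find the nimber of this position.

23

Stack A is a plain Nim stack of size 4, so its Grundy value is 4.
Stack B is a plain Nim stack of size 19, so its Grundy value is 19.
For stack C, compute g(0), g(1), … with moves {3, 4}:
g(0) = mex{} = 0
g(1) = mex{} = 0
g(2) = mex{} = 0
g(3) = mex{0} = 1
g(4) = mex{0} = 1
g(5) = mex{0} = 1
g(6) = mex{0,1} = 2
g(7) = mex{1} = 0
So g(7) = 0.
Grundy values for stack D (subtraction set {2, 4, 5}):
k:     0  1  2  3  4  5  6  7  8
g(k):  0  0  1  1  2  2  3  0  0
So g(8) = 0.
By the Sprague-Grundy theorem, the Grundy value of a sum of independent games is the XOR of the component values.
Combined value = 4 ⊕ 19 ⊕ 0 ⊕ 0 = 23.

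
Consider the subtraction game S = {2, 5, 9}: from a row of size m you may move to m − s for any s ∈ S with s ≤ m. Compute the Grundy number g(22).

Build the Grundy sequence with g(k) = mex{g(k−s) : s ∈ {2, 5, 9}, s ≤ k}:
k:     0  1  2  3  4  5  6  7  8  9 10 11 12 13 14 15 16 17 18 19 20 21 22
g(k):  0  0  1  1  0  2  1  0  0  1  1  0  2  1  0  0  1  1  0  2  1  0  0
So g(22) = 0.

0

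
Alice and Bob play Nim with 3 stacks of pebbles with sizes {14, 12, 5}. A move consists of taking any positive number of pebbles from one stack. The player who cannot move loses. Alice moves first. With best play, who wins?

Alice wins

Bitwise XOR of the heap sizes:
  1110  (14)
  1100  (12)
  0101  (5)
  ----
  0111  (7)
The nim-sum is 7 ≠ 0, so this is an N-position: the player to move can win; Alice has a winning move.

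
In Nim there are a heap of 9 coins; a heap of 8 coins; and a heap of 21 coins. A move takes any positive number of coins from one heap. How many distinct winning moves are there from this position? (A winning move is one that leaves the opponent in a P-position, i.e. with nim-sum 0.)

Compute the nim-sum pairwise:
9 ⊕ 8 = 1
1 ⊕ 21 = 20
The overall nim-sum is X = 20. A heap of size p has a winning move iff p XOR X < p (reduce it to p XOR X).
  9: 9 XOR 20 = 29 ≥ 9 — no move.
  8: 8 XOR 20 = 28 ≥ 8 — no move.
  21: 21 XOR 20 = 1 < 21 — winning move (to 1).
That gives 1 winning move.

1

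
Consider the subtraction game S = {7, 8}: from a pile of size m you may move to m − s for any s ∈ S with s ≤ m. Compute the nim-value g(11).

Build the Grundy sequence with g(k) = mex{g(k−s) : s ∈ {7, 8}, s ≤ k}:
k:     0  1  2  3  4  5  6  7  8  9 10 11
g(k):  0  0  0  0  0  0  0  1  1  1  1  1
So g(11) = 1.

1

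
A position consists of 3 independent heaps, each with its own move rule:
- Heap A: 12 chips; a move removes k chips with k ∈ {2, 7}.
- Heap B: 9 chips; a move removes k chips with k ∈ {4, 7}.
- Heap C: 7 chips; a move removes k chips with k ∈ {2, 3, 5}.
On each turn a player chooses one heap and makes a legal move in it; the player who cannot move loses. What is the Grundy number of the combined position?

3

Grundy values for heap A (subtraction set {2, 7}):
k:     0  1  2  3  4  5  6  7  8  9 10 11 12
g(k):  0  0  1  1  0  0  1  1  2  0  0  1  1
So g(12) = 1.
For heap B, compute g(0), g(1), … with moves {4, 7}:
k:     0  1  2  3  4  5  6  7  8  9
g(k):  0  0  0  0  1  1  1  1  2  2
So g(9) = 2.
Build the Grundy sequence for heap C with g(k) = mex{g(k−s) : s ∈ {2, 3, 5}, s ≤ k}:
k:     0  1  2  3  4  5  6  7
g(k):  0  0  1  1  2  2  3  0
So g(7) = 0.
By the Sprague-Grundy theorem, the Grundy value of a sum of independent games is the XOR of the component values.
Combined value = 1 ⊕ 2 ⊕ 0 = 3.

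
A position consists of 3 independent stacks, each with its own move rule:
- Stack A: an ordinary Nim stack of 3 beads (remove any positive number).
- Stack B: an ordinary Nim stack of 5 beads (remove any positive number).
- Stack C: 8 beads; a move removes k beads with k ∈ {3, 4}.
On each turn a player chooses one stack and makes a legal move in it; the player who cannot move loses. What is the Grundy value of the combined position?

6

Stack A is a plain Nim stack of size 3, so its Grundy value is 3.
Stack B is a plain Nim stack of size 5, so its Grundy value is 5.
Build the Grundy sequence for stack C with g(k) = mex{g(k−s) : s ∈ {3, 4}, s ≤ k}:
k:     0  1  2  3  4  5  6  7  8
g(k):  0  0  0  1  1  1  2  0  0
So g(8) = 0.
The value of a disjunctive sum is the nim-sum of the parts.
Combined value = 3 XOR 5 XOR 0 = 6.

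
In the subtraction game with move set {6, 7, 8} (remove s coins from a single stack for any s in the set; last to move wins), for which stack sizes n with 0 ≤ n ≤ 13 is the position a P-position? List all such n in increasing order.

0, 1, 2, 3, 4, 5

Compute g(0), g(1), … for moves {6, 7, 8}:
k:     0  1  2  3  4  5  6  7  8  9 10 11 12 13
g(k):  0  0  0  0  0  0  1  1  1  1  1  1  2  2
The P-positions (g = 0) in 0..13 are 0, 1, 2, 3, 4, 5.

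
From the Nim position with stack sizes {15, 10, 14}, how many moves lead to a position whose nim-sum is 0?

3

Nim-sum: 15 ^ 10 ^ 14 = 11.
The overall nim-sum is X = 11. A stack of size p has a winning move iff p XOR X < p (reduce it to p XOR X).
  15: 15 XOR 11 = 4 < 15 — winning move (to 4).
  10: 10 XOR 11 = 1 < 10 — winning move (to 1).
  14: 14 XOR 11 = 5 < 14 — winning move (to 5).
That gives 3 winning moves.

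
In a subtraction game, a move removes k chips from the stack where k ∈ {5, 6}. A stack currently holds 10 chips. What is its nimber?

Compute g(0), g(1), … for moves {5, 6}:
k:     0  1  2  3  4  5  6  7  8  9 10
g(k):  0  0  0  0  0  1  1  1  1  1  2
So g(10) = 2.

2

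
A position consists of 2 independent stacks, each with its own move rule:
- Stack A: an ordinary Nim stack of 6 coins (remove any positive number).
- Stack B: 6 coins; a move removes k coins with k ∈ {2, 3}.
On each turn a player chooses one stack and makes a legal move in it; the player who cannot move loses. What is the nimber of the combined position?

Stack A is a plain Nim stack of size 6, so its Grundy value is 6.
Grundy values for stack B (subtraction set {2, 3}):
k:     0  1  2  3  4  5  6
g(k):  0  0  1  1  2  0  0
So g(6) = 0.
By the Sprague-Grundy theorem, the Grundy value of a sum of independent games is the XOR of the component values.
Combined value = 6 XOR 0 = 6.

6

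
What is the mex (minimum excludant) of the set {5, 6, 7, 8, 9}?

0 is not in the set, so the mex is 0.

0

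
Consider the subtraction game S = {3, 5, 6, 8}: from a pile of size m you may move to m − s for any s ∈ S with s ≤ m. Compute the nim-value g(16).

1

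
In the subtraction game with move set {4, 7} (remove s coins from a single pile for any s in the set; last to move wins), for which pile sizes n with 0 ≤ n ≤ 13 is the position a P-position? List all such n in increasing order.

Build the Grundy sequence with g(k) = mex{g(k−s) : s ∈ {4, 7}, s ≤ k}:
g(0) = mex{} = 0
g(1) = mex{} = 0
g(2) = mex{} = 0
g(3) = mex{} = 0
g(4) = mex{0} = 1
g(5) = mex{0} = 1
g(6) = mex{0} = 1
g(7) = mex{0} = 1
g(8) = mex{0,1} = 2
g(9) = mex{0,1} = 2
g(10) = mex{0,1} = 2
g(11) = mex{1} = 0
g(12) = mex{1,2} = 0
g(13) = mex{1,2} = 0
The P-positions (g = 0) in 0..13 are 0, 1, 2, 3, 11, 12, 13.

0, 1, 2, 3, 11, 12, 13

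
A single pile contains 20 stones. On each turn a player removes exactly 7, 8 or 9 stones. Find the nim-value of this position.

Build the Grundy sequence with g(k) = mex{g(k−s) : s ∈ {7, 8, 9}, s ≤ k}:
k:     0  1  2  3  4  5  6  7  8  9 10 11 12 13 14 15 16 17 18 19 20
g(k):  0  0  0  0  0  0  0  1  1  1  1  1  1  1  2  2  0  0  0  0  0
So g(20) = 0.

0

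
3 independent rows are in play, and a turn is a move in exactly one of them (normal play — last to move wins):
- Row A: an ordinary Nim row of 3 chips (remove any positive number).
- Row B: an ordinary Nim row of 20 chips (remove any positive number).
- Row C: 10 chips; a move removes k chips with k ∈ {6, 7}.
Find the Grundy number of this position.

22

Row A is a plain Nim row of size 3, so its Grundy value is 3.
Row B is a plain Nim row of size 20, so its Grundy value is 20.
Build the Grundy sequence for row C with g(k) = mex{g(k−s) : s ∈ {6, 7}, s ≤ k}:
g(0) = mex{} = 0
g(1) = mex{} = 0
g(2) = mex{} = 0
g(3) = mex{} = 0
g(4) = mex{} = 0
g(5) = mex{} = 0
g(6) = mex{0} = 1
g(7) = mex{0} = 1
g(8) = mex{0} = 1
g(9) = mex{0} = 1
g(10) = mex{0} = 1
So g(10) = 1.
By the Sprague-Grundy theorem, the Grundy value of a sum of independent games is the XOR of the component values.
Combined value = 3 ⊕ 20 ⊕ 1 = 22.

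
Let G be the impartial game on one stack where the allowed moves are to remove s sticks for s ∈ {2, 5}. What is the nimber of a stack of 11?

Build the Grundy sequence with g(k) = mex{g(k−s) : s ∈ {2, 5}, s ≤ k}:
g(0) = mex{} = 0
g(1) = mex{} = 0
g(2) = mex{0} = 1
g(3) = mex{0} = 1
g(4) = mex{1} = 0
g(5) = mex{0,1} = 2
g(6) = mex{0} = 1
g(7) = mex{1,2} = 0
g(8) = mex{1} = 0
g(9) = mex{0} = 1
g(10) = mex{0,2} = 1
g(11) = mex{1} = 0
So g(11) = 0.

0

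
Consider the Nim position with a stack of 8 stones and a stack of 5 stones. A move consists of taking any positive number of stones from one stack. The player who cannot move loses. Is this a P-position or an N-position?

N-position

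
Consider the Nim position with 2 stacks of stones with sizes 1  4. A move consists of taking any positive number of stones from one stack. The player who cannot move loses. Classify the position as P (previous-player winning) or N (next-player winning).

Nim-sum: 1 ⊕ 4 = 5.
The nim-sum is 5 ≠ 0, so this is an N-position: the player to move can win.

N-position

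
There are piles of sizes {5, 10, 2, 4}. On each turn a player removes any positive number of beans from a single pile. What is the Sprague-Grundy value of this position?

9

Write each in binary and XOR column by column:
  0101  (5)
  1010  (10)
  0010  (2)
  0100  (4)
  ----
  1001  (9)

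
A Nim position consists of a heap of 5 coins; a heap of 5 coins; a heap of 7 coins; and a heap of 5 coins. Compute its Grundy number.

2

Nim-sum: 5 XOR 5 XOR 7 XOR 5 = 2.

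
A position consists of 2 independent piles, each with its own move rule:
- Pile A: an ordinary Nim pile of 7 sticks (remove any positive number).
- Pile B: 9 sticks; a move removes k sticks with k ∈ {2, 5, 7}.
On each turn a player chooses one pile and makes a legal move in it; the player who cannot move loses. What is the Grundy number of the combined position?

5

Pile A is a plain Nim pile of size 7, so its Grundy value is 7.
For pile B, compute g(0), g(1), … with moves {2, 5, 7}:
g(0) = mex{} = 0
g(1) = mex{} = 0
g(2) = mex{0} = 1
g(3) = mex{0} = 1
g(4) = mex{1} = 0
g(5) = mex{0,1} = 2
g(6) = mex{0} = 1
g(7) = mex{0,1,2} = 3
g(8) = mex{0,1} = 2
g(9) = mex{0,1,3} = 2
So g(9) = 2.
The value of a disjunctive sum is the nim-sum of the parts.
Combined value = 7 ⊕ 2 = 5.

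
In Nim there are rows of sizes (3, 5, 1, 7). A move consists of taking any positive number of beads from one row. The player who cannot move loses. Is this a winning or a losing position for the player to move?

In binary:
  011  (3)
  101  (5)
  001  (1)
  111  (7)
  ---
  000  (0)
The nim-sum is 0, so this is a P-position: the player to move is in a losing position under optimal play.

Losing position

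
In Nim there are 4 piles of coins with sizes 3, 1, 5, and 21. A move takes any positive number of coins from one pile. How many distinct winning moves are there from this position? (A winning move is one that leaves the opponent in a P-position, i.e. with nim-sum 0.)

Nim-sum: 3 ^ 1 ^ 5 ^ 21 = 18.
The overall nim-sum is X = 18. A pile of size p has a winning move iff p XOR X < p (reduce it to p XOR X).
  3: 3 XOR 18 = 17 ≥ 3 — no move.
  1: 1 XOR 18 = 19 ≥ 1 — no move.
  5: 5 XOR 18 = 23 ≥ 5 — no move.
  21: 21 XOR 18 = 7 < 21 — winning move (to 7).
That gives 1 winning move.

1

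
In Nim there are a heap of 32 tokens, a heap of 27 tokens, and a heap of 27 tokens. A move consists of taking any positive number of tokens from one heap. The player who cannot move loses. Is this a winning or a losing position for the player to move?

Winning position

Bitwise XOR of the heap sizes:
  100000  (32)
  011011  (27)
  011011  (27)
  ------
  100000  (32)
The nim-sum is 32 ≠ 0, so this is an N-position: the player to move can win.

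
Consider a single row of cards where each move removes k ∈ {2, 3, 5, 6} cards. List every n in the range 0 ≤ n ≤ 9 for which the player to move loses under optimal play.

0, 1, 8, 9

Compute g(0), g(1), … for moves {2, 3, 5, 6}:
g(0) = mex{} = 0
g(1) = mex{} = 0
g(2) = mex{0} = 1
g(3) = mex{0} = 1
g(4) = mex{0,1} = 2
g(5) = mex{0,1} = 2
g(6) = mex{0,1,2} = 3
g(7) = mex{0,1,2} = 3
g(8) = mex{1,2,3} = 0
g(9) = mex{1,2,3} = 0
The P-positions (g = 0) in 0..9 are 0, 1, 8, 9.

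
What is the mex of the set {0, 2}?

0 is in the set but 1 is not, so the mex is 1.

1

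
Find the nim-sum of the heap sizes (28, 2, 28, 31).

29

Compute the nim-sum pairwise:
28 XOR 2 = 30
30 XOR 28 = 2
2 XOR 31 = 29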